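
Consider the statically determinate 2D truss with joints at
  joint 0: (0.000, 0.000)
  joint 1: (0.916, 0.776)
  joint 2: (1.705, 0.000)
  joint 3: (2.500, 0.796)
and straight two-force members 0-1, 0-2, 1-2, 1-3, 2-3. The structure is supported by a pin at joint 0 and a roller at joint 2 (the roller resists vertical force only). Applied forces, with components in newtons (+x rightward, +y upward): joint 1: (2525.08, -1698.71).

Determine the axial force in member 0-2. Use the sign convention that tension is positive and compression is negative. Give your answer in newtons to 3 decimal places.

2096.407

N=4 nodes, M=5 members, R=3 reactions → 2N=8, M+R=8
member 0 (0-1): L=1.2005, (cx,cy)=(0.7630,0.6464)
member 1 (0-2): L=1.7050, (cx,cy)=(1.0000,0.0000)
member 2 (1-2): L=1.1067, (cx,cy)=(0.7130,-0.7012)
member 3 (1-3): L=1.5841, (cx,cy)=(0.9999,0.0126)
member 4 (2-3): L=1.1250, (cx,cy)=(0.7067,0.7076)
solve A·x = −loads:
  F[0-1] = +561.8206 N (tension)
  F[0-2] = +2096.4069 N (tension)
  F[1-2] = -2940.4440 N (compression)
  F[1-3] = +0.0000 N (tension)
  F[2-3] = -0.0000 N (compression)
  Rx@0 = -2525.0800 N
  Ry@0 = -363.1554 N
  Ry@2 = +2061.8654 N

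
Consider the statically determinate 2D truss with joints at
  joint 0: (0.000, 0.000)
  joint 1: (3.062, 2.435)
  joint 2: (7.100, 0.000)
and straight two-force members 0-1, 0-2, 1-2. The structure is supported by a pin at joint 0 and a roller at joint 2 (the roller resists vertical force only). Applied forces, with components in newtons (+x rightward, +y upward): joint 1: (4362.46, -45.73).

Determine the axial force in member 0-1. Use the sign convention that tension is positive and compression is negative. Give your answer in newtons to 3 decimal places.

N=3 nodes, M=3 members, R=3 reactions → 2N=6, M+R=6
member 0 (0-1): L=3.9122, (cx,cy)=(0.7827,0.6224)
member 1 (0-2): L=7.1000, (cx,cy)=(1.0000,0.0000)
member 2 (1-2): L=4.7154, (cx,cy)=(0.8563,-0.5164)
solve A·x = −loads:
  F[0-1] = +2361.9724 N (tension)
  F[0-2] = +2513.7774 N (tension)
  F[1-2] = -2935.4578 N (compression)
  Rx@0 = -4362.4600 N
  Ry@0 = -1470.1313 N
  Ry@2 = +1515.8613 N

2361.972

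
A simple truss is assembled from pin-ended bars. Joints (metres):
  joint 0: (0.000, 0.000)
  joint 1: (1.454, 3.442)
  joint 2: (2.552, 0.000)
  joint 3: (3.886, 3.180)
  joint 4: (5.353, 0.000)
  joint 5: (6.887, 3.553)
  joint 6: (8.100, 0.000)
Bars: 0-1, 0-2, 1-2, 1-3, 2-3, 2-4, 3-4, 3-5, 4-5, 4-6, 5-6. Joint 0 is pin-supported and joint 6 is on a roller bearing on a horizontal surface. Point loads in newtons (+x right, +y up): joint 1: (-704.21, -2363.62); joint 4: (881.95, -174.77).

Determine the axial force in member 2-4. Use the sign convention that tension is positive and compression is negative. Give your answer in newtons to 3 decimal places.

N=7 nodes, M=11 members, R=3 reactions → 2N=14, M+R=14
member 0 (0-1): L=3.7365, (cx,cy)=(0.3891,0.9212)
member 1 (0-2): L=2.5520, (cx,cy)=(1.0000,0.0000)
member 2 (1-2): L=3.6129, (cx,cy)=(0.3039,-0.9527)
member 3 (1-3): L=2.4461, (cx,cy)=(0.9942,-0.1071)
member 4 (2-3): L=3.4485, (cx,cy)=(0.3868,0.9221)
member 5 (2-4): L=2.8010, (cx,cy)=(1.0000,0.0000)
member 6 (3-4): L=3.5021, (cx,cy)=(0.4189,-0.9080)
member 7 (3-5): L=3.0241, (cx,cy)=(0.9924,0.1233)
member 8 (4-5): L=3.8700, (cx,cy)=(0.3964,0.9181)
member 9 (4-6): L=2.7470, (cx,cy)=(1.0000,0.0000)
member 10 (5-6): L=3.7544, (cx,cy)=(0.3231,-0.9464)
solve A·x = −loads:
  F[0-1] = -2494.4623 N (compression)
  F[0-2] = +1148.4190 N (tension)
  F[1-2] = -40.2855 N (compression)
  F[1-3] = -255.6967 N (compression)
  F[2-3] = +41.6203 N (tension)
  F[2-4] = +1120.0754 N (tension)
  F[3-4] = -99.3281 N (compression)
  F[3-5] = -198.0295 N (compression)
  F[4-5] = +288.6041 N (tension)
  F[4-6] = +82.1200 N (tension)
  F[5-6] = -254.1695 N (compression)
  Rx@0 = -177.7400 N
  Ry@0 = +2297.8522 N
  Ry@6 = +240.5378 N

1120.075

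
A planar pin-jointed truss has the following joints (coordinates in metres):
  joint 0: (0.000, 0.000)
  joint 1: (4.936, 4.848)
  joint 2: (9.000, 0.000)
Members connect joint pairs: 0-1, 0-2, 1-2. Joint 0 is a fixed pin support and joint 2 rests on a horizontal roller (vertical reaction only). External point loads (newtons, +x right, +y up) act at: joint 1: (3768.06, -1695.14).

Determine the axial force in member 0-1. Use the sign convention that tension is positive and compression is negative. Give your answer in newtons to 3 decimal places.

1804.260

N=3 nodes, M=3 members, R=3 reactions → 2N=6, M+R=6
member 0 (0-1): L=6.9186, (cx,cy)=(0.7134,0.7007)
member 1 (0-2): L=9.0000, (cx,cy)=(1.0000,0.0000)
member 2 (1-2): L=6.3261, (cx,cy)=(0.6424,-0.7664)
solve A·x = −loads:
  F[0-1] = +1804.2600 N (tension)
  F[0-2] = +2480.8326 N (tension)
  F[1-2] = -3861.6950 N (compression)
  Rx@0 = -3768.0600 N
  Ry@0 = -1264.2784 N
  Ry@2 = +2959.4184 N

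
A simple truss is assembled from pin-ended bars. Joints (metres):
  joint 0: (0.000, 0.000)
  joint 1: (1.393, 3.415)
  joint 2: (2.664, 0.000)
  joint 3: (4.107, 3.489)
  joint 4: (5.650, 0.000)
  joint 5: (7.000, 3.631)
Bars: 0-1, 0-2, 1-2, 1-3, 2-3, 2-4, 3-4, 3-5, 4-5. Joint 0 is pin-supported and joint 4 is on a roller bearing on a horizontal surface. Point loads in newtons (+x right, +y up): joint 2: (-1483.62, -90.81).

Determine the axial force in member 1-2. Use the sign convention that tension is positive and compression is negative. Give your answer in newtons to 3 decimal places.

50.131

N=6 nodes, M=9 members, R=3 reactions → 2N=12, M+R=12
member 0 (0-1): L=3.6882, (cx,cy)=(0.3777,0.9259)
member 1 (0-2): L=2.6640, (cx,cy)=(1.0000,0.0000)
member 2 (1-2): L=3.6439, (cx,cy)=(0.3488,-0.9372)
member 3 (1-3): L=2.7150, (cx,cy)=(0.9996,0.0273)
member 4 (2-3): L=3.7756, (cx,cy)=(0.3822,0.9241)
member 5 (2-4): L=2.9860, (cx,cy)=(1.0000,0.0000)
member 6 (3-4): L=3.8150, (cx,cy)=(0.4045,-0.9146)
member 7 (3-5): L=2.8965, (cx,cy)=(0.9988,0.0490)
member 8 (4-5): L=3.8738, (cx,cy)=(0.3485,0.9373)
solve A·x = −loads:
  F[0-1] = -51.8318 N (compression)
  F[0-2] = -1464.0435 N (compression)
  F[1-2] = +50.1306 N (tension)
  F[1-3] = -37.0762 N (compression)
  F[2-3] = +47.4284 N (tension)
  F[2-4] = +18.9358 N (tension)
  F[3-4] = -46.8176 N (compression)
  F[3-5] = -0.0000 N (compression)
  F[4-5] = +0.0000 N (tension)
  Rx@0 = +1483.6200 N
  Ry@0 = +47.9927 N
  Ry@4 = +42.8173 N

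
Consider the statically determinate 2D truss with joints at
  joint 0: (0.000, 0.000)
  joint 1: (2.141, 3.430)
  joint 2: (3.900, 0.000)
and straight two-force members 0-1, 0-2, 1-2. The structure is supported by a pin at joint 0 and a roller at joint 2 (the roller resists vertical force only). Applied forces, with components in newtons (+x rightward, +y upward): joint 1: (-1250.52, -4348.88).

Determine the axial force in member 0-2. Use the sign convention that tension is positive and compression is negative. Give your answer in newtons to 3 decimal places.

660.321

N=3 nodes, M=3 members, R=3 reactions → 2N=6, M+R=6
member 0 (0-1): L=4.0434, (cx,cy)=(0.5295,0.8483)
member 1 (0-2): L=3.9000, (cx,cy)=(1.0000,0.0000)
member 2 (1-2): L=3.8547, (cx,cy)=(0.4563,-0.8898)
solve A·x = −loads:
  F[0-1] = -3608.6984 N (compression)
  F[0-2] = +660.3211 N (tension)
  F[1-2] = -1447.0510 N (compression)
  Rx@0 = +1250.5200 N
  Ry@0 = +3061.2727 N
  Ry@2 = +1287.6073 N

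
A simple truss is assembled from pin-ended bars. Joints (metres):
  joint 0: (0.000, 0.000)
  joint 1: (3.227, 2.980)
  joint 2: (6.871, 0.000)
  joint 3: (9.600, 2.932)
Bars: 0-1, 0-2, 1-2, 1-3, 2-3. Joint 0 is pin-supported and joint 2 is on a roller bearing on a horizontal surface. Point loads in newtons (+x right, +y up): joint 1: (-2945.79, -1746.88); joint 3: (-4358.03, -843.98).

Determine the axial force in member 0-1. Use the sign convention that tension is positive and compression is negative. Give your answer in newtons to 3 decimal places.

-5495.784

N=4 nodes, M=5 members, R=3 reactions → 2N=8, M+R=8
member 0 (0-1): L=4.3925, (cx,cy)=(0.7347,0.6784)
member 1 (0-2): L=6.8710, (cx,cy)=(1.0000,0.0000)
member 2 (1-2): L=4.7073, (cx,cy)=(0.7741,-0.6331)
member 3 (1-3): L=6.3732, (cx,cy)=(1.0000,-0.0075)
member 4 (2-3): L=4.0055, (cx,cy)=(0.6813,0.7320)
solve A·x = −loads:
  F[0-1] = -5495.7839 N (compression)
  F[0-2] = -3266.2667 N (compression)
  F[1-2] = +3172.4880 N (tension)
  F[1-3] = -3547.7146 N (compression)
  F[2-3] = -1189.4925 N (compression)
  Rx@0 = +7303.8200 N
  Ry@0 = +3728.5122 N
  Ry@2 = -1137.6522 N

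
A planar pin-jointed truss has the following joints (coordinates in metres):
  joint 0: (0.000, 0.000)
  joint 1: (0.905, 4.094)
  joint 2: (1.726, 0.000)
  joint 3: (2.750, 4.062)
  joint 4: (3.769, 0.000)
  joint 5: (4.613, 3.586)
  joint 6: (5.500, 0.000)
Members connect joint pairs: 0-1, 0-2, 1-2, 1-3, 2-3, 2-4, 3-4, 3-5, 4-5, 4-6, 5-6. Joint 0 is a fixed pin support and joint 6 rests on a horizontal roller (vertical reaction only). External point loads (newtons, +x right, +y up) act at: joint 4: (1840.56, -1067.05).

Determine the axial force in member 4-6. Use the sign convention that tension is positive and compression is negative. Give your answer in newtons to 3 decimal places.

180.868

N=7 nodes, M=11 members, R=3 reactions → 2N=14, M+R=14
member 0 (0-1): L=4.1928, (cx,cy)=(0.2158,0.9764)
member 1 (0-2): L=1.7260, (cx,cy)=(1.0000,0.0000)
member 2 (1-2): L=4.1755, (cx,cy)=(0.1966,-0.9805)
member 3 (1-3): L=1.8453, (cx,cy)=(0.9998,-0.0173)
member 4 (2-3): L=4.1891, (cx,cy)=(0.2444,0.9697)
member 5 (2-4): L=2.0430, (cx,cy)=(1.0000,0.0000)
member 6 (3-4): L=4.1879, (cx,cy)=(0.2433,-0.9699)
member 7 (3-5): L=1.9228, (cx,cy)=(0.9689,-0.2475)
member 8 (4-5): L=3.6840, (cx,cy)=(0.2291,0.9734)
member 9 (4-6): L=1.7310, (cx,cy)=(1.0000,0.0000)
member 10 (5-6): L=3.6941, (cx,cy)=(0.2401,-0.9707)
solve A·x = −loads:
  F[0-1] = -343.9371 N (compression)
  F[0-2] = +1914.7969 N (tension)
  F[1-2] = +345.0292 N (tension)
  F[1-3] = -142.0989 N (compression)
  F[2-3] = -348.8778 N (compression)
  F[2-4] = +2067.9189 N (tension)
  F[3-4] = +433.9399 N (tension)
  F[3-5] = -343.6418 N (compression)
  F[4-5] = +663.8072 N (tension)
  F[4-6] = +180.8679 N (tension)
  F[5-6] = -753.2571 N (compression)
  Rx@0 = -1840.5600 N
  Ry@0 = +335.8297 N
  Ry@6 = +731.2203 N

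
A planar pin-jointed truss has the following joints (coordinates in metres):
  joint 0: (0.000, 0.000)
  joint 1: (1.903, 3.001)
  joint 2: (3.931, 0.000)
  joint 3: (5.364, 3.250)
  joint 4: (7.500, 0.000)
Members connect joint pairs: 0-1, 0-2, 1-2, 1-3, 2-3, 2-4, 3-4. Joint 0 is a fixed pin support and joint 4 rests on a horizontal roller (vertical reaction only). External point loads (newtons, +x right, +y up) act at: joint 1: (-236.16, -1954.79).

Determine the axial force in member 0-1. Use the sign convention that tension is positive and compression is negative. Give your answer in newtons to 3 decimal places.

N=5 nodes, M=7 members, R=3 reactions → 2N=10, M+R=10
member 0 (0-1): L=3.5535, (cx,cy)=(0.5355,0.8445)
member 1 (0-2): L=3.9310, (cx,cy)=(1.0000,0.0000)
member 2 (1-2): L=3.6220, (cx,cy)=(0.5599,-0.8286)
member 3 (1-3): L=3.4699, (cx,cy)=(0.9974,0.0718)
member 4 (2-3): L=3.5519, (cx,cy)=(0.4034,0.9150)
member 5 (2-4): L=3.5690, (cx,cy)=(1.0000,0.0000)
member 6 (3-4): L=3.8891, (cx,cy)=(0.5492,-0.8357)
solve A·x = −loads:
  F[0-1] = -1839.2625 N (compression)
  F[0-2] = +748.8154 N (tension)
  F[1-2] = -524.1200 N (compression)
  F[1-3] = -456.5303 N (compression)
  F[2-3] = +474.5994 N (tension)
  F[2-4] = +263.8781 N (tension)
  F[3-4] = -480.4517 N (compression)
  Rx@0 = +236.1600 N
  Ry@0 = +1553.2901 N
  Ry@4 = +401.4999 N

-1839.263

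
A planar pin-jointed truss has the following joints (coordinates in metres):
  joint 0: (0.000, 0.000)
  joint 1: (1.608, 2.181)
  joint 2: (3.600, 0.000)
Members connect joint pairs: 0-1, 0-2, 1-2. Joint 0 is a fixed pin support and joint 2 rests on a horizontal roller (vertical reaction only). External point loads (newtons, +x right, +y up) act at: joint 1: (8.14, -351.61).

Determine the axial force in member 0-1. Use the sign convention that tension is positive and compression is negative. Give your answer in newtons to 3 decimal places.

N=3 nodes, M=3 members, R=3 reactions → 2N=6, M+R=6
member 0 (0-1): L=2.7097, (cx,cy)=(0.5934,0.8049)
member 1 (0-2): L=3.6000, (cx,cy)=(1.0000,0.0000)
member 2 (1-2): L=2.9538, (cx,cy)=(0.6744,-0.7384)
solve A·x = −loads:
  F[0-1] = -235.5928 N (compression)
  F[0-2] = +147.9468 N (tension)
  F[1-2] = -219.3788 N (compression)
  Rx@0 = -8.1400 N
  Ry@0 = +189.6260 N
  Ry@2 = +161.9840 N

-235.593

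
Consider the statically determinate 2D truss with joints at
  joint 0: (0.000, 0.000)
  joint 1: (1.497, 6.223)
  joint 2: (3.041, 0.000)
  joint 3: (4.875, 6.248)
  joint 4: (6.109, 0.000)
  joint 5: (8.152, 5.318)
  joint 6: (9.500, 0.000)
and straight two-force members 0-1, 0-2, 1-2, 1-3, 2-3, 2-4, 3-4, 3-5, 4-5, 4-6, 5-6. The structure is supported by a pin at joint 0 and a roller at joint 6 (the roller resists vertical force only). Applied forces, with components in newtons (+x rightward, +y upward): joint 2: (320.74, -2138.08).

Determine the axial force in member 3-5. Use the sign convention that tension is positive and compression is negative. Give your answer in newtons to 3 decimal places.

-409.049

N=7 nodes, M=11 members, R=3 reactions → 2N=14, M+R=14
member 0 (0-1): L=6.4005, (cx,cy)=(0.2339,0.9723)
member 1 (0-2): L=3.0410, (cx,cy)=(1.0000,0.0000)
member 2 (1-2): L=6.4117, (cx,cy)=(0.2408,-0.9706)
member 3 (1-3): L=3.3781, (cx,cy)=(1.0000,0.0074)
member 4 (2-3): L=6.5116, (cx,cy)=(0.2817,0.9595)
member 5 (2-4): L=3.0680, (cx,cy)=(1.0000,0.0000)
member 6 (3-4): L=6.3687, (cx,cy)=(0.1938,-0.9810)
member 7 (3-5): L=3.4064, (cx,cy)=(0.9620,-0.2730)
member 8 (4-5): L=5.6969, (cx,cy)=(0.3586,0.9335)
member 9 (4-6): L=3.3910, (cx,cy)=(1.0000,0.0000)
member 10 (5-6): L=5.4862, (cx,cy)=(0.2457,-0.9693)
solve A·x = −loads:
  F[0-1] = -1495.1388 N (compression)
  F[0-2] = +670.4336 N (tension)
  F[1-2] = +1492.3380 N (tension)
  F[1-3] = -709.0835 N (compression)
  F[2-3] = +718.7557 N (tension)
  F[2-4] = +506.6260 N (tension)
  F[3-4] = -583.7979 N (compression)
  F[3-5] = -409.0490 N (compression)
  F[4-5] = +613.5437 N (tension)
  F[4-6] = +173.4836 N (tension)
  F[5-6] = -706.0556 N (compression)
  Rx@0 = -320.7400 N
  Ry@0 = +1453.6693 N
  Ry@6 = +684.4107 N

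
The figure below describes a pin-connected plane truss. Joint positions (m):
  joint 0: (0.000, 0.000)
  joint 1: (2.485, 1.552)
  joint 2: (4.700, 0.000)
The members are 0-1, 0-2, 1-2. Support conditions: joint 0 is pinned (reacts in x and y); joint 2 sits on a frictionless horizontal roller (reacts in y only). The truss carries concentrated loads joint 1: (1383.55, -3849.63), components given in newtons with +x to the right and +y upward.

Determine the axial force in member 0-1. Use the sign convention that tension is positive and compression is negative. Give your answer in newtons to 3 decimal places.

N=3 nodes, M=3 members, R=3 reactions → 2N=6, M+R=6
member 0 (0-1): L=2.9298, (cx,cy)=(0.8482,0.5297)
member 1 (0-2): L=4.7000, (cx,cy)=(1.0000,0.0000)
member 2 (1-2): L=2.7046, (cx,cy)=(0.8190,-0.5738)
solve A·x = −loads:
  F[0-1] = -2562.4245 N (compression)
  F[0-2] = +3556.9237 N (tension)
  F[1-2] = -4343.1605 N (compression)
  Rx@0 = -1383.5500 N
  Ry@0 = +1357.3746 N
  Ry@2 = +2492.2554 N

-2562.424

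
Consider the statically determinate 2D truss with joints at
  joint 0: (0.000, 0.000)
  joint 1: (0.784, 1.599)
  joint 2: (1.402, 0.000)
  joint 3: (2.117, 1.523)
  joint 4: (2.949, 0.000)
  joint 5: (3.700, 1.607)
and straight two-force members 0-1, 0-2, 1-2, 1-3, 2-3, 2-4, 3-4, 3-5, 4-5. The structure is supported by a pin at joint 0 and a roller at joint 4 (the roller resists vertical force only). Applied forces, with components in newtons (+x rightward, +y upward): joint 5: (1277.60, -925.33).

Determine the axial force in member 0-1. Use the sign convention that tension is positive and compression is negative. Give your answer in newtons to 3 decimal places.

N=6 nodes, M=9 members, R=3 reactions → 2N=12, M+R=12
member 0 (0-1): L=1.7809, (cx,cy)=(0.4402,0.8979)
member 1 (0-2): L=1.4020, (cx,cy)=(1.0000,0.0000)
member 2 (1-2): L=1.7143, (cx,cy)=(0.3605,-0.9328)
member 3 (1-3): L=1.3352, (cx,cy)=(0.9984,-0.0569)
member 4 (2-3): L=1.6825, (cx,cy)=(0.4250,0.9052)
member 5 (2-4): L=1.5470, (cx,cy)=(1.0000,0.0000)
member 6 (3-4): L=1.7354, (cx,cy)=(0.4794,-0.8776)
member 7 (3-5): L=1.5852, (cx,cy)=(0.9986,0.0530)
member 8 (4-5): L=1.7738, (cx,cy)=(0.4234,0.9060)
solve A·x = −loads:
  F[0-1] = +1037.8319 N (tension)
  F[0-2] = +820.7079 N (tension)
  F[1-2] = -1050.0933 N (compression)
  F[1-3] = +836.8108 N (tension)
  F[2-3] = +1082.0517 N (tension)
  F[2-4] = -17.6900 N (compression)
  F[3-4] = -955.8045 N (compression)
  F[3-5] = +1755.9862 N (tension)
  F[4-5] = -1124.0968 N (compression)
  Rx@0 = -1277.6000 N
  Ry@0 = -931.8501 N
  Ry@4 = +1857.1801 N

1037.832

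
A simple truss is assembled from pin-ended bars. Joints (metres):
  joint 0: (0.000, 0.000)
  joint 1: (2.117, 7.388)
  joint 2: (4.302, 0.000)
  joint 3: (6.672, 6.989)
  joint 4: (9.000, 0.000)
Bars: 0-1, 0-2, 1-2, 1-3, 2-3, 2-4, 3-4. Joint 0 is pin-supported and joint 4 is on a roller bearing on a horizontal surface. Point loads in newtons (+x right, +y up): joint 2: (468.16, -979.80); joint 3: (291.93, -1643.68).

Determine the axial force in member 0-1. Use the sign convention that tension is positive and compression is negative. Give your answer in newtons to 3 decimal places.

N=5 nodes, M=7 members, R=3 reactions → 2N=10, M+R=10
member 0 (0-1): L=7.6853, (cx,cy)=(0.2755,0.9613)
member 1 (0-2): L=4.3020, (cx,cy)=(1.0000,0.0000)
member 2 (1-2): L=7.7043, (cx,cy)=(0.2836,-0.9589)
member 3 (1-3): L=4.5724, (cx,cy)=(0.9962,-0.0873)
member 4 (2-3): L=7.3799, (cx,cy)=(0.3211,0.9470)
member 5 (2-4): L=4.6980, (cx,cy)=(1.0000,0.0000)
member 6 (3-4): L=7.3665, (cx,cy)=(0.3160,-0.9488)
solve A·x = −loads:
  F[0-1] = -738.4913 N (compression)
  F[0-2] = +963.5148 N (tension)
  F[1-2] = +779.0834 N (tension)
  F[1-3] = -426.0031 N (compression)
  F[2-3] = +245.7208 N (tension)
  F[2-4] = +637.3967 N (tension)
  F[3-4] = -2016.9241 N (compression)
  Rx@0 = -760.0900 N
  Ry@0 = +709.9210 N
  Ry@4 = +1913.5590 N

-738.491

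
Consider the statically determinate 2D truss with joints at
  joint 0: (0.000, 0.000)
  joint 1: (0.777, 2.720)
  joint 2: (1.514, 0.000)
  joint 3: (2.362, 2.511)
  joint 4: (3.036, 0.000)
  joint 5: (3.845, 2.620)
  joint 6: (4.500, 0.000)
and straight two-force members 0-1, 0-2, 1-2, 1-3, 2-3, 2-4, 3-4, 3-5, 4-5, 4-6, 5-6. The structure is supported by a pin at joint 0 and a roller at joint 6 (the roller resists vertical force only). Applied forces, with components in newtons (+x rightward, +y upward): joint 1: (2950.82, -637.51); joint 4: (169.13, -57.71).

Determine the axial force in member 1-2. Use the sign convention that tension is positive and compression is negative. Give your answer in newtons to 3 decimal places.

-1646.504

N=7 nodes, M=11 members, R=3 reactions → 2N=14, M+R=14
member 0 (0-1): L=2.8288, (cx,cy)=(0.2747,0.9615)
member 1 (0-2): L=1.5140, (cx,cy)=(1.0000,0.0000)
member 2 (1-2): L=2.8181, (cx,cy)=(0.2615,-0.9652)
member 3 (1-3): L=1.5987, (cx,cy)=(0.9914,-0.1307)
member 4 (2-3): L=2.6503, (cx,cy)=(0.3200,0.9474)
member 5 (2-4): L=1.5220, (cx,cy)=(1.0000,0.0000)
member 6 (3-4): L=2.5999, (cx,cy)=(0.2592,-0.9658)
member 7 (3-5): L=1.4870, (cx,cy)=(0.9973,0.0733)
member 8 (4-5): L=2.7421, (cx,cy)=(0.2950,0.9555)
member 9 (4-6): L=1.4640, (cx,cy)=(1.0000,0.0000)
member 10 (5-6): L=2.7006, (cx,cy)=(0.2425,-0.9701)
solve A·x = −loads:
  F[0-1] = +1286.8960 N (tension)
  F[0-2] = +2766.4726 N (tension)
  F[1-2] = -1646.5037 N (compression)
  F[1-3] = -2185.4954 N (compression)
  F[2-3] = +1677.3780 N (tension)
  F[2-4] = +1799.1745 N (tension)
  F[3-4] = -2025.3670 N (compression)
  F[3-5] = -1107.9643 N (compression)
  F[4-5] = +2107.6528 N (tension)
  F[4-6] = +483.1546 N (tension)
  F[5-6] = -1992.0975 N (compression)
  Rx@0 = -3119.9500 N
  Ry@0 = -1237.3985 N
  Ry@6 = +1932.6185 N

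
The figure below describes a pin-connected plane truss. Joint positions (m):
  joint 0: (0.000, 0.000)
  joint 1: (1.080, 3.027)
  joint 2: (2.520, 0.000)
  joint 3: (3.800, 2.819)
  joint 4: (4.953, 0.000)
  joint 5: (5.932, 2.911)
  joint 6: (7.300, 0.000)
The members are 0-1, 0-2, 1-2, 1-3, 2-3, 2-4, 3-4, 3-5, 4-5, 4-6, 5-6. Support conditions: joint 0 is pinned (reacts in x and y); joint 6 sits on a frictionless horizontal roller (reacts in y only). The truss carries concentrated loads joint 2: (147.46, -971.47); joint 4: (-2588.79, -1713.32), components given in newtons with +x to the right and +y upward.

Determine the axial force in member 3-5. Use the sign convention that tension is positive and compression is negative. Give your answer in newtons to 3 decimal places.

N=7 nodes, M=11 members, R=3 reactions → 2N=14, M+R=14
member 0 (0-1): L=3.2139, (cx,cy)=(0.3360,0.9418)
member 1 (0-2): L=2.5200, (cx,cy)=(1.0000,0.0000)
member 2 (1-2): L=3.3521, (cx,cy)=(0.4296,-0.9030)
member 3 (1-3): L=2.7279, (cx,cy)=(0.9971,-0.0762)
member 4 (2-3): L=3.0960, (cx,cy)=(0.4134,0.9105)
member 5 (2-4): L=2.4330, (cx,cy)=(1.0000,0.0000)
member 6 (3-4): L=3.0457, (cx,cy)=(0.3786,-0.9256)
member 7 (3-5): L=2.1340, (cx,cy)=(0.9991,0.0431)
member 8 (4-5): L=3.0712, (cx,cy)=(0.3188,0.9478)
member 9 (4-6): L=2.3470, (cx,cy)=(1.0000,0.0000)
member 10 (5-6): L=3.2164, (cx,cy)=(0.4253,-0.9050)
solve A·x = −loads:
  F[0-1] = -1260.2437 N (compression)
  F[0-2] = -2017.8368 N (compression)
  F[1-2] = +1401.2605 N (tension)
  F[1-3] = -1028.4492 N (compression)
  F[2-3] = -322.7832 N (compression)
  F[2-4] = -1429.8839 N (compression)
  F[3-4] = +175.6839 N (tension)
  F[3-5] = -1226.5550 N (compression)
  F[4-5] = +1636.0595 N (tension)
  F[4-6] = +703.8939 N (tension)
  F[5-6] = -1654.9832 N (compression)
  Rx@0 = +2441.3300 N
  Ry@0 = +1186.9573 N
  Ry@6 = +1497.8327 N

-1226.555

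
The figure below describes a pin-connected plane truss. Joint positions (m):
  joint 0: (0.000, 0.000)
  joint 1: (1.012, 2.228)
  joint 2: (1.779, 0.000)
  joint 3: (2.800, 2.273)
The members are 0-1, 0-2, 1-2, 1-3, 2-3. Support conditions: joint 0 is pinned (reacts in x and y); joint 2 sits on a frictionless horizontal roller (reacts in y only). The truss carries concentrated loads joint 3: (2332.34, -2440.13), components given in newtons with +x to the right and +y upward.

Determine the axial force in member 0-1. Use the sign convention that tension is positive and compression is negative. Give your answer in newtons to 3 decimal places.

4811.128

N=4 nodes, M=5 members, R=3 reactions → 2N=8, M+R=8
member 0 (0-1): L=2.4471, (cx,cy)=(0.4136,0.9105)
member 1 (0-2): L=1.7790, (cx,cy)=(1.0000,0.0000)
member 2 (1-2): L=2.3563, (cx,cy)=(0.3255,-0.9455)
member 3 (1-3): L=1.7886, (cx,cy)=(0.9997,0.0252)
member 4 (2-3): L=2.4918, (cx,cy)=(0.4097,0.9122)
solve A·x = −loads:
  F[0-1] = +4811.1279 N (tension)
  F[0-2] = +342.6662 N (tension)
  F[1-2] = -4540.4289 N (compression)
  F[1-3] = +3468.7120 N (tension)
  F[2-3] = -2770.6693 N (compression)
  Rx@0 = -2332.3400 N
  Ry@0 = -4380.4281 N
  Ry@2 = +6820.5581 N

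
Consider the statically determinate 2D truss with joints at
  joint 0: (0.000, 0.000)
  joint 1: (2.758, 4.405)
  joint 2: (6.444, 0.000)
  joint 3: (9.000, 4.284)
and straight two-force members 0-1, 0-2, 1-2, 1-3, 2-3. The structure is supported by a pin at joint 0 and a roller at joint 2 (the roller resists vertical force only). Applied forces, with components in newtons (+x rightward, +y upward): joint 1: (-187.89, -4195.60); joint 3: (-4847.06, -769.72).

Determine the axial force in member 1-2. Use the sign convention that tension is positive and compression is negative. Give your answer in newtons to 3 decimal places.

1739.248

N=4 nodes, M=5 members, R=3 reactions → 2N=8, M+R=8
member 0 (0-1): L=5.1972, (cx,cy)=(0.5307,0.8476)
member 1 (0-2): L=6.4440, (cx,cy)=(1.0000,0.0000)
member 2 (1-2): L=5.7437, (cx,cy)=(0.6417,-0.7669)
member 3 (1-3): L=6.2432, (cx,cy)=(0.9998,-0.0194)
member 4 (2-3): L=4.9886, (cx,cy)=(0.5124,0.8588)
solve A·x = −loads:
  F[0-1] = -6424.6492 N (compression)
  F[0-2] = -1625.5602 N (compression)
  F[1-2] = +1739.2479 N (tension)
  F[1-3] = -4338.4621 N (compression)
  F[2-3] = -994.2250 N (compression)
  Rx@0 = +5034.9500 N
  Ry@0 = +5445.3814 N
  Ry@2 = -480.0614 N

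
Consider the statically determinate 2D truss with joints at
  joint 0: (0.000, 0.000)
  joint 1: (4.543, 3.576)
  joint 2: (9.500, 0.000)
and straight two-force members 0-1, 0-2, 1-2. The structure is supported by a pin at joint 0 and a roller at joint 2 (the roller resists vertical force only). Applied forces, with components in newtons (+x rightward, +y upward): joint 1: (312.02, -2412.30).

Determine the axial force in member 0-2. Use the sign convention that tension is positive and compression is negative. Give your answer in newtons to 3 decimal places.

1761.895

N=3 nodes, M=3 members, R=3 reactions → 2N=6, M+R=6
member 0 (0-1): L=5.7816, (cx,cy)=(0.7858,0.6185)
member 1 (0-2): L=9.5000, (cx,cy)=(1.0000,0.0000)
member 2 (1-2): L=6.1123, (cx,cy)=(0.8110,-0.5851)
solve A·x = −loads:
  F[0-1] = -1845.1601 N (compression)
  F[0-2] = +1761.8949 N (tension)
  F[1-2] = -2172.5127 N (compression)
  Rx@0 = -312.0200 N
  Ry@0 = +1141.2619 N
  Ry@2 = +1271.0381 N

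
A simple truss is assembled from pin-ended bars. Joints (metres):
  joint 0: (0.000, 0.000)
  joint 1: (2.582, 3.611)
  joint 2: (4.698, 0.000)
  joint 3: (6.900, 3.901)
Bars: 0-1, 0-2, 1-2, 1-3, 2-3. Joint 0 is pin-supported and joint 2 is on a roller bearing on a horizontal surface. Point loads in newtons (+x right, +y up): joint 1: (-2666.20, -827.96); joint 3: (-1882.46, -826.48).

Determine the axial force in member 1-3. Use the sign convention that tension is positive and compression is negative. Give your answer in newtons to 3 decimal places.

N=4 nodes, M=5 members, R=3 reactions → 2N=8, M+R=8
member 0 (0-1): L=4.4391, (cx,cy)=(0.5816,0.8134)
member 1 (0-2): L=4.6980, (cx,cy)=(1.0000,0.0000)
member 2 (1-2): L=4.1853, (cx,cy)=(0.5056,-0.8628)
member 3 (1-3): L=4.3277, (cx,cy)=(0.9978,0.0670)
member 4 (2-3): L=4.4796, (cx,cy)=(0.4916,0.8708)
solve A·x = −loads:
  F[0-1] = -4423.1088 N (compression)
  F[0-2] = -1975.9897 N (compression)
  F[1-2] = +3095.9778 N (tension)
  F[1-3] = -1475.0454 N (compression)
  F[2-3] = -835.5570 N (compression)
  Rx@0 = +4548.6600 N
  Ry@0 = +3597.9521 N
  Ry@2 = -1943.5121 N

-1475.045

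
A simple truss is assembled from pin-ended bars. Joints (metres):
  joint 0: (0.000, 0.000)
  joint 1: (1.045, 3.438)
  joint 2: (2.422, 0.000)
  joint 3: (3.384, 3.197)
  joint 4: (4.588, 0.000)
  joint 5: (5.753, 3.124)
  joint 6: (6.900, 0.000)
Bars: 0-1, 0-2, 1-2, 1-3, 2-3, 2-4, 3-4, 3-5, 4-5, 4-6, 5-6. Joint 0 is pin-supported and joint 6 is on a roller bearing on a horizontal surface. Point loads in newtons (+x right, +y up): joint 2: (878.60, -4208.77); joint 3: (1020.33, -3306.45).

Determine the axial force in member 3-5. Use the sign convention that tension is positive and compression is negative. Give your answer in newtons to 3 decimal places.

N=7 nodes, M=11 members, R=3 reactions → 2N=14, M+R=14
member 0 (0-1): L=3.5933, (cx,cy)=(0.2908,0.9568)
member 1 (0-2): L=2.4220, (cx,cy)=(1.0000,0.0000)
member 2 (1-2): L=3.7035, (cx,cy)=(0.3718,-0.9283)
member 3 (1-3): L=2.3514, (cx,cy)=(0.9947,-0.1025)
member 4 (2-3): L=3.3386, (cx,cy)=(0.2881,0.9576)
member 5 (2-4): L=2.1660, (cx,cy)=(1.0000,0.0000)
member 6 (3-4): L=3.4162, (cx,cy)=(0.3524,-0.9358)
member 7 (3-5): L=2.3701, (cx,cy)=(0.9995,-0.0308)
member 8 (4-5): L=3.3342, (cx,cy)=(0.3494,0.9370)
member 9 (4-6): L=2.3120, (cx,cy)=(1.0000,0.0000)
member 10 (5-6): L=3.3279, (cx,cy)=(0.3447,-0.9387)
solve A·x = −loads:
  F[0-1] = -4121.6756 N (compression)
  F[0-2] = +3097.5887 N (tension)
  F[1-2] = +4569.7043 N (tension)
  F[1-3] = -2913.0597 N (compression)
  F[2-3] = -34.8037 N (compression)
  F[2-4] = +3928.0772 N (tension)
  F[3-4] = -3730.5318 N (compression)
  F[3-5] = -2614.5352 N (compression)
  F[4-5] = +3726.0187 N (tension)
  F[4-6] = +1311.3728 N (tension)
  F[5-6] = -3804.8219 N (compression)
  Rx@0 = -1898.9300 N
  Ry@0 = +3943.5297 N
  Ry@6 = +3571.6903 N

-2614.535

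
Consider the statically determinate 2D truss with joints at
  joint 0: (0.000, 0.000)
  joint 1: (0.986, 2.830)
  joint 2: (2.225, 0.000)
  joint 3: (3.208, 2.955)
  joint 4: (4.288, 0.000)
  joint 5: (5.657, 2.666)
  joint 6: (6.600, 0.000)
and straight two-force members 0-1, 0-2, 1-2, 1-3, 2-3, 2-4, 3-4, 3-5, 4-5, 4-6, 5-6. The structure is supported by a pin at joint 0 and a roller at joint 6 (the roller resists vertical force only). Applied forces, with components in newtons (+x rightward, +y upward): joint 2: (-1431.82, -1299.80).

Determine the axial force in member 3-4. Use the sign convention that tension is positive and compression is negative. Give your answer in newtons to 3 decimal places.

-421.522

N=7 nodes, M=11 members, R=3 reactions → 2N=14, M+R=14
member 0 (0-1): L=2.9968, (cx,cy)=(0.3290,0.9443)
member 1 (0-2): L=2.2250, (cx,cy)=(1.0000,0.0000)
member 2 (1-2): L=3.0893, (cx,cy)=(0.4011,-0.9161)
member 3 (1-3): L=2.2255, (cx,cy)=(0.9984,0.0562)
member 4 (2-3): L=3.1142, (cx,cy)=(0.3156,0.9489)
member 5 (2-4): L=2.0630, (cx,cy)=(1.0000,0.0000)
member 6 (3-4): L=3.1462, (cx,cy)=(0.3433,-0.9392)
member 7 (3-5): L=2.4660, (cx,cy)=(0.9931,-0.1172)
member 8 (4-5): L=2.9970, (cx,cy)=(0.4568,0.8896)
member 9 (4-6): L=2.3120, (cx,cy)=(1.0000,0.0000)
member 10 (5-6): L=2.8279, (cx,cy)=(0.3335,-0.9428)
solve A·x = −loads:
  F[0-1] = -912.4076 N (compression)
  F[0-2] = -1131.6266 N (compression)
  F[1-2] = +899.9668 N (tension)
  F[1-3] = -662.1763 N (compression)
  F[2-3] = +500.9955 N (tension)
  F[2-4] = +502.9919 N (tension)
  F[3-4] = -421.5225 N (compression)
  F[3-5] = -360.7804 N (compression)
  F[4-5] = +445.0560 N (tension)
  F[4-6] = +154.9937 N (tension)
  F[5-6] = -464.7942 N (compression)
  Rx@0 = +1431.8200 N
  Ry@0 = +861.6098 N
  Ry@6 = +438.1902 N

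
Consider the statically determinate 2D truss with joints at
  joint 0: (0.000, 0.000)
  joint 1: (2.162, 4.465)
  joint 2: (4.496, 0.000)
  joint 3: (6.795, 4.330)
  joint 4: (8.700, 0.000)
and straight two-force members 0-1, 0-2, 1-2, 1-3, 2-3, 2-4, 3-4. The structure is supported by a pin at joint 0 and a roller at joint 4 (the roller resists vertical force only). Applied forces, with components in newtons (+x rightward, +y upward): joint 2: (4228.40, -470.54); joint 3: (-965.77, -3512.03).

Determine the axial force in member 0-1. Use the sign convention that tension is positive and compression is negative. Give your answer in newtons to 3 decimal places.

N=5 nodes, M=7 members, R=3 reactions → 2N=10, M+R=10
member 0 (0-1): L=4.9609, (cx,cy)=(0.4358,0.9000)
member 1 (0-2): L=4.4960, (cx,cy)=(1.0000,0.0000)
member 2 (1-2): L=5.0382, (cx,cy)=(0.4633,-0.8862)
member 3 (1-3): L=4.6350, (cx,cy)=(0.9996,-0.0291)
member 4 (2-3): L=4.9025, (cx,cy)=(0.4689,0.8832)
member 5 (2-4): L=4.2040, (cx,cy)=(1.0000,0.0000)
member 6 (3-4): L=4.7305, (cx,cy)=(0.4027,-0.9153)
solve A·x = −loads:
  F[0-1] = -1641.0969 N (compression)
  F[0-2] = +3977.8341 N (tension)
  F[1-2] = +1716.3395 N (tension)
  F[1-3] = -1510.9527 N (compression)
  F[2-3] = -1189.4122 N (compression)
  F[2-4] = +1102.3122 N (tension)
  F[3-4] = -2737.2821 N (compression)
  Rx@0 = -3262.6300 N
  Ry@0 = +1477.0519 N
  Ry@4 = +2505.5181 N

-1641.097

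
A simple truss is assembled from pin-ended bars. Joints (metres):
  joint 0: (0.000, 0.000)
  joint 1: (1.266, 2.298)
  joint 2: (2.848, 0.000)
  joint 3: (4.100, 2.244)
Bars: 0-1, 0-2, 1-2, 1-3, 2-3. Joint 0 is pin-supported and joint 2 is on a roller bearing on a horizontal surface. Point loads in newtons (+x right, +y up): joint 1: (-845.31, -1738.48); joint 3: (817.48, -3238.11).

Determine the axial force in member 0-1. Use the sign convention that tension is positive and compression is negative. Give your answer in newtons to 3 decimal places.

N=4 nodes, M=5 members, R=3 reactions → 2N=8, M+R=8
member 0 (0-1): L=2.6237, (cx,cy)=(0.4825,0.8759)
member 1 (0-2): L=2.8480, (cx,cy)=(1.0000,0.0000)
member 2 (1-2): L=2.7899, (cx,cy)=(0.5670,-0.8237)
member 3 (1-3): L=2.8345, (cx,cy)=(0.9998,-0.0191)
member 4 (2-3): L=2.5696, (cx,cy)=(0.4872,0.8733)
solve A·x = −loads:
  F[0-1] = +479.3511 N (tension)
  F[0-2] = -259.1328 N (compression)
  F[1-2] = -2680.3994 N (compression)
  F[1-3] = +2596.9936 N (tension)
  F[2-3] = -3651.3538 N (compression)
  Rx@0 = +27.8300 N
  Ry@0 = -419.8529 N
  Ry@2 = +5396.4429 N

479.351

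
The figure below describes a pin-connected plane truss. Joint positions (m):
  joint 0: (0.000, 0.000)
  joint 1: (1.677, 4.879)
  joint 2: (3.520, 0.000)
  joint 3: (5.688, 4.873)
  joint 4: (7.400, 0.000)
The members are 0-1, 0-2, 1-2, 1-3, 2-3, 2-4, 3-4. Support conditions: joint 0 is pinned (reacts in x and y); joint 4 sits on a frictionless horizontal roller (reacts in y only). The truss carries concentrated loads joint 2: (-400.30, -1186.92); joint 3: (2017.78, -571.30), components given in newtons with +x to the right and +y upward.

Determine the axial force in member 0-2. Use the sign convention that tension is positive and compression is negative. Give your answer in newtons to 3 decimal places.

N=5 nodes, M=7 members, R=3 reactions → 2N=10, M+R=10
member 0 (0-1): L=5.1592, (cx,cy)=(0.3251,0.9457)
member 1 (0-2): L=3.5200, (cx,cy)=(1.0000,0.0000)
member 2 (1-2): L=5.2155, (cx,cy)=(0.3534,-0.9355)
member 3 (1-3): L=4.0110, (cx,cy)=(1.0000,-0.0015)
member 4 (2-3): L=5.3335, (cx,cy)=(0.4065,0.9137)
member 5 (2-4): L=3.8800, (cx,cy)=(1.0000,0.0000)
member 6 (3-4): L=5.1650, (cx,cy)=(0.3315,-0.9435)
solve A·x = −loads:
  F[0-1] = +607.2072 N (tension)
  F[0-2] = +1420.1057 N (tension)
  F[1-2] = -614.4988 N (compression)
  F[1-3] = +414.5207 N (tension)
  F[2-3] = +1928.2660 N (tension)
  F[2-4] = +819.4460 N (tension)
  F[3-4] = -2472.2116 N (compression)
  Rx@0 = -1617.4800 N
  Ry@0 = -574.2333 N
  Ry@4 = +2332.4533 N

1420.106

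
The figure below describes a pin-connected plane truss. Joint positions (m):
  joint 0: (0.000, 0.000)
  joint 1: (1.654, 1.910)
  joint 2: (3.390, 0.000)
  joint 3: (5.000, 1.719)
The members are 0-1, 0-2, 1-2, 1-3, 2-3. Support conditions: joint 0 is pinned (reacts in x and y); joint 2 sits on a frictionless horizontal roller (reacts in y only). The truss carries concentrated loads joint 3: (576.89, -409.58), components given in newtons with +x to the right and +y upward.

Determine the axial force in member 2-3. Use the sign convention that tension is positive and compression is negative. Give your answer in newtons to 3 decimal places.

N=4 nodes, M=5 members, R=3 reactions → 2N=8, M+R=8
member 0 (0-1): L=2.5266, (cx,cy)=(0.6546,0.7560)
member 1 (0-2): L=3.3900, (cx,cy)=(1.0000,0.0000)
member 2 (1-2): L=2.5810, (cx,cy)=(0.6726,-0.7400)
member 3 (1-3): L=3.3514, (cx,cy)=(0.9984,-0.0570)
member 4 (2-3): L=2.3552, (cx,cy)=(0.6836,0.7299)
solve A·x = −loads:
  F[0-1] = +644.2878 N (tension)
  F[0-2] = +155.1205 N (tension)
  F[1-2] = -728.4970 N (compression)
  F[1-3] = +913.2377 N (tension)
  F[2-3] = -489.8615 N (compression)
  Rx@0 = -576.8900 N
  Ry@0 = -487.0495 N
  Ry@2 = +896.6295 N

-489.862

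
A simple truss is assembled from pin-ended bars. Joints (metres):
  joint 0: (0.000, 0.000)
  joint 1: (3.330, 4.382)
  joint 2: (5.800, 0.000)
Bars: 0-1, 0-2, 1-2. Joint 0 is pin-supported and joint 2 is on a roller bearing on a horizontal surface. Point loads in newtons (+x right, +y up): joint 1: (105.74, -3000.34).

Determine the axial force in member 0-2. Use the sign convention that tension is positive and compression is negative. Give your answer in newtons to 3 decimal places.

1016.013

N=3 nodes, M=3 members, R=3 reactions → 2N=6, M+R=6
member 0 (0-1): L=5.5037, (cx,cy)=(0.6050,0.7962)
member 1 (0-2): L=5.8000, (cx,cy)=(1.0000,0.0000)
member 2 (1-2): L=5.0302, (cx,cy)=(0.4910,-0.8711)
solve A·x = −loads:
  F[0-1] = -1504.4679 N (compression)
  F[0-2] = +1016.0129 N (tension)
  F[1-2] = -2069.1252 N (compression)
  Rx@0 = -105.7400 N
  Ry@0 = +1197.8426 N
  Ry@2 = +1802.4974 N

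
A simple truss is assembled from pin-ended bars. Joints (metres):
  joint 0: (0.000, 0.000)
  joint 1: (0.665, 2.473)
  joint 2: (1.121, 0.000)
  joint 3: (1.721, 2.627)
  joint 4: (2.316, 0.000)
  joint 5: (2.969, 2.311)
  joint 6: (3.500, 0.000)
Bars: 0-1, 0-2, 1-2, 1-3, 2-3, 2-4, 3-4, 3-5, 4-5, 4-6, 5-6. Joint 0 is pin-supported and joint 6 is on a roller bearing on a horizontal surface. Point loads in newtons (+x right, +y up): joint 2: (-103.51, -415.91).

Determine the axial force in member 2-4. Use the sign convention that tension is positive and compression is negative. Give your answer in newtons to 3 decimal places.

N=7 nodes, M=11 members, R=3 reactions → 2N=14, M+R=14
member 0 (0-1): L=2.5609, (cx,cy)=(0.2597,0.9657)
member 1 (0-2): L=1.1210, (cx,cy)=(1.0000,0.0000)
member 2 (1-2): L=2.5147, (cx,cy)=(0.1813,-0.9834)
member 3 (1-3): L=1.0672, (cx,cy)=(0.9895,0.1443)
member 4 (2-3): L=2.6946, (cx,cy)=(0.2227,0.9749)
member 5 (2-4): L=1.1950, (cx,cy)=(1.0000,0.0000)
member 6 (3-4): L=2.6935, (cx,cy)=(0.2209,-0.9753)
member 7 (3-5): L=1.2874, (cx,cy)=(0.9694,-0.2455)
member 8 (4-5): L=2.4015, (cx,cy)=(0.2719,0.9623)
member 9 (4-6): L=1.1840, (cx,cy)=(1.0000,0.0000)
member 10 (5-6): L=2.3712, (cx,cy)=(0.2239,-0.9746)
solve A·x = −loads:
  F[0-1] = -292.7425 N (compression)
  F[0-2] = -27.4908 N (compression)
  F[1-2] = +268.9602 N (tension)
  F[1-3] = -126.1110 N (compression)
  F[2-3] = +155.3077 N (tension)
  F[2-4] = +90.2096 N (tension)
  F[3-4] = -120.0488 N (compression)
  F[3-5] = -65.7010 N (compression)
  F[4-5] = +121.6674 N (tension)
  F[4-6] = +30.6078 N (tension)
  F[5-6] = -136.6812 N (compression)
  Rx@0 = +103.5100 N
  Ry@0 = +282.7000 N
  Ry@6 = +133.2100 N

90.210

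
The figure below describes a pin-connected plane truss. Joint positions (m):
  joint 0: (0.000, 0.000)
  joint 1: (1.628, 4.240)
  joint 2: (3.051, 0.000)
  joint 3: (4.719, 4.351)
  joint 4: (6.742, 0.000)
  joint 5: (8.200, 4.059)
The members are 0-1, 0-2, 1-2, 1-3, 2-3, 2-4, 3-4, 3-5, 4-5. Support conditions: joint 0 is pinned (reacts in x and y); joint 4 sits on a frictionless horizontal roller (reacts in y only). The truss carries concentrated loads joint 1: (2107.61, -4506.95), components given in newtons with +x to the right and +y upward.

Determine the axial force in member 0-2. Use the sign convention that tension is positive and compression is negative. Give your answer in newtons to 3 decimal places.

N=6 nodes, M=9 members, R=3 reactions → 2N=12, M+R=12
member 0 (0-1): L=4.5418, (cx,cy)=(0.3584,0.9335)
member 1 (0-2): L=3.0510, (cx,cy)=(1.0000,0.0000)
member 2 (1-2): L=4.4724, (cx,cy)=(0.3182,-0.9480)
member 3 (1-3): L=3.0930, (cx,cy)=(0.9994,0.0359)
member 4 (2-3): L=4.6598, (cx,cy)=(0.3580,0.9337)
member 5 (2-4): L=3.6910, (cx,cy)=(1.0000,0.0000)
member 6 (3-4): L=4.7983, (cx,cy)=(0.4216,-0.9068)
member 7 (3-5): L=3.4932, (cx,cy)=(0.9965,-0.0836)
member 8 (4-5): L=4.3129, (cx,cy)=(0.3381,0.9411)
solve A·x = −loads:
  F[0-1] = -2242.1819 N (compression)
  F[0-2] = +2911.3153 N (tension)
  F[1-2] = -2624.7186 N (compression)
  F[1-3] = -2077.5407 N (compression)
  F[2-3] = +2664.9019 N (tension)
  F[2-4] = +1122.2799 N (tension)
  F[3-4] = -2661.9086 N (compression)
  F[3-5] = -0.0000 N (tension)
  F[4-5] = +0.0000 N (tension)
  Rx@0 = -2107.6100 N
  Ry@0 = +2093.1884 N
  Ry@4 = +2413.7616 N

2911.315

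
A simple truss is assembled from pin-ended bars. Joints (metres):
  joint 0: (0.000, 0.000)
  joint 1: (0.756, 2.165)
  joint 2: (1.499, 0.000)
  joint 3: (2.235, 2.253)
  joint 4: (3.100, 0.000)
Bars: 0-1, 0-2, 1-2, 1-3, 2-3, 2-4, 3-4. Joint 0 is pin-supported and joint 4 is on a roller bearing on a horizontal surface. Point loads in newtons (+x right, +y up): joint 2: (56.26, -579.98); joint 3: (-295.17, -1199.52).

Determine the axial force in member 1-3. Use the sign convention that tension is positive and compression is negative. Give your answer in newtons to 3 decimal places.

-576.921

N=5 nodes, M=7 members, R=3 reactions → 2N=10, M+R=10
member 0 (0-1): L=2.2932, (cx,cy)=(0.3297,0.9441)
member 1 (0-2): L=1.4990, (cx,cy)=(1.0000,0.0000)
member 2 (1-2): L=2.2889, (cx,cy)=(0.3246,-0.9459)
member 3 (1-3): L=1.4816, (cx,cy)=(0.9982,0.0594)
member 4 (2-3): L=2.3702, (cx,cy)=(0.3105,0.9506)
member 5 (2-4): L=1.6010, (cx,cy)=(1.0000,0.0000)
member 6 (3-4): L=2.4133, (cx,cy)=(0.3584,-0.9336)
solve A·x = −loads:
  F[0-1] = -899.0169 N (compression)
  F[0-2] = +57.4693 N (tension)
  F[1-2] = +861.1219 N (tension)
  F[1-3] = -576.9211 N (compression)
  F[2-3] = -246.7084 N (compression)
  F[2-4] = +357.3420 N (tension)
  F[3-4] = -996.9821 N (compression)
  Rx@0 = +238.9100 N
  Ry@0 = +848.7583 N
  Ry@4 = +930.7417 N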